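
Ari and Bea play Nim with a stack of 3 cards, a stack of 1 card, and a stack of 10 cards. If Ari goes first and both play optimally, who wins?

Ari wins

Compute the nim-sum pairwise:
3 ^ 1 = 2
2 ^ 10 = 8
The nim-sum is 8 ≠ 0, so this is an N-position: the player to move can win; Ari has a winning move.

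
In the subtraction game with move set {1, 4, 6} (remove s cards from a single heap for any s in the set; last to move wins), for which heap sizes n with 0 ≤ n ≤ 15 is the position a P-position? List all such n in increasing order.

Grundy values for subtraction set {1, 4, 6}:
k:     0  1  2  3  4  5  6  7  8  9 10 11 12 13 14 15
g(k):  0  1  0  1  2  0  1  0  1  2  0  1  0  1  2  0
The P-positions (g = 0) in 0..15 are 0, 2, 5, 7, 10, 12, 15.

0, 2, 5, 7, 10, 12, 15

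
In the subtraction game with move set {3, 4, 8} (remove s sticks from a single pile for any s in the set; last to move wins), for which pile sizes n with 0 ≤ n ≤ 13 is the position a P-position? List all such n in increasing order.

0, 1, 2, 7, 12, 13

Compute g(0), g(1), … for moves {3, 4, 8}:
g(0) = mex{} = 0
g(1) = mex{} = 0
g(2) = mex{} = 0
g(3) = mex{0} = 1
g(4) = mex{0} = 1
g(5) = mex{0} = 1
g(6) = mex{0,1} = 2
g(7) = mex{1} = 0
g(8) = mex{0,1} = 2
g(9) = mex{0,1,2} = 3
g(10) = mex{0,2} = 1
g(11) = mex{0,1,2} = 3
g(12) = mex{1,2,3} = 0
g(13) = mex{1,3} = 0
The P-positions (g = 0) in 0..13 are 0, 1, 2, 7, 12, 13.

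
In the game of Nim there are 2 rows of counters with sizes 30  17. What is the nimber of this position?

15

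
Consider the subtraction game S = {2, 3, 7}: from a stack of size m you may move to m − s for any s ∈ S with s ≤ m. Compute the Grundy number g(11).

0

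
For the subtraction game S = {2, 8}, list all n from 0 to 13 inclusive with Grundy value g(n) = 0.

Compute g(0), g(1), … for moves {2, 8}:
k:     0  1  2  3  4  5  6  7  8  9 10 11 12 13
g(k):  0  0  1  1  0  0  1  1  2  2  0  0  1  1
The P-positions (g = 0) in 0..13 are 0, 1, 4, 5, 10, 11.

0, 1, 4, 5, 10, 11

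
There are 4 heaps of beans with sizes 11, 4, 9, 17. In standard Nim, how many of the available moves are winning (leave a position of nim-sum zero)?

1

Nim-sum: 11 XOR 4 XOR 9 XOR 17 = 23.
The overall nim-sum is X = 23. A heap of size p has a winning move iff p XOR X < p (reduce it to p XOR X).
  11: 11 XOR 23 = 28 ≥ 11 — no move.
  4: 4 XOR 23 = 19 ≥ 4 — no move.
  9: 9 XOR 23 = 30 ≥ 9 — no move.
  17: 17 XOR 23 = 6 < 17 — winning move (to 6).
That gives 1 winning move.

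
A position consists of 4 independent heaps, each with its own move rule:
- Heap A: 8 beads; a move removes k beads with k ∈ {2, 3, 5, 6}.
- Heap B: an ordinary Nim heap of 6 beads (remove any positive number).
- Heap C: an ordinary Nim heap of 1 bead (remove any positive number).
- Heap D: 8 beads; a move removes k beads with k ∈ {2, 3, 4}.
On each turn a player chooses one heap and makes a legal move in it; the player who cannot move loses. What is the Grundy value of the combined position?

6

For heap A, compute g(0), g(1), … with moves {2, 3, 5, 6}:
k:     0  1  2  3  4  5  6  7  8
g(k):  0  0  1  1  2  2  3  3  0
So g(8) = 0.
Heap B is a plain Nim heap of size 6, so its Grundy value is 6.
Heap C is a plain Nim heap of size 1, so its Grundy value is 1.
Grundy values for heap D (subtraction set {2, 3, 4}):
g(0) = mex{} = 0
g(1) = mex{} = 0
g(2) = mex{0} = 1
g(3) = mex{0} = 1
g(4) = mex{0,1} = 2
g(5) = mex{0,1} = 2
g(6) = mex{1,2} = 0
g(7) = mex{1,2} = 0
g(8) = mex{0,2} = 1
So g(8) = 1.
The value of a disjunctive sum is the nim-sum of the parts.
Combined value = 0 ⊕ 6 ⊕ 1 ⊕ 1 = 6.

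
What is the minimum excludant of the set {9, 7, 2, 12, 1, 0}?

3

The values 0, 1, 2 are all present; 3 is the first non-negative integer missing from the set.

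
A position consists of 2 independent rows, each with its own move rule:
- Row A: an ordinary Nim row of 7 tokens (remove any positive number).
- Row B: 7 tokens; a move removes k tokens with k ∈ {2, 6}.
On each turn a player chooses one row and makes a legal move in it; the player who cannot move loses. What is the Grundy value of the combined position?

Row A is a plain Nim row of size 7, so its Grundy value is 7.
For row B, compute g(0), g(1), … with moves {2, 6}:
k:     0  1  2  3  4  5  6  7
g(k):  0  0  1  1  0  0  1  1
So g(7) = 1.
The value of a disjunctive sum is the nim-sum of the parts.
Combined value = 7 ⊕ 1 = 6.

6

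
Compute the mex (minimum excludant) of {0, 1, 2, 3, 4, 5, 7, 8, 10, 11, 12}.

6

The values 0, 1, 2, 3, 4, 5 are all present; 6 is the first non-negative integer missing from the set.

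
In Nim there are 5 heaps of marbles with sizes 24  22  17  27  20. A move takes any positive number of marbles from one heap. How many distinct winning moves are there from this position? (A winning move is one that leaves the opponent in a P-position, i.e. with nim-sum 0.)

5

Nim-sum: 24 XOR 22 XOR 17 XOR 27 XOR 20 = 16.
The overall nim-sum is X = 16. A heap of size p has a winning move iff p XOR X < p (reduce it to p XOR X).
  24: 24 XOR 16 = 8 < 24 — winning move (to 8).
  22: 22 XOR 16 = 6 < 22 — winning move (to 6).
  17: 17 XOR 16 = 1 < 17 — winning move (to 1).
  27: 27 XOR 16 = 11 < 27 — winning move (to 11).
  20: 20 XOR 16 = 4 < 20 — winning move (to 4).
That gives 5 winning moves.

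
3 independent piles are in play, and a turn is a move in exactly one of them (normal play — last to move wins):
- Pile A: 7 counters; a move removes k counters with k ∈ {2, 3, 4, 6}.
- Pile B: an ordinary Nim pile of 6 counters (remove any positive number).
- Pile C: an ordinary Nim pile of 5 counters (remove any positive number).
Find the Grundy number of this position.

0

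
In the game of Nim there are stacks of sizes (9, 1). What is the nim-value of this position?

Compute the nim-sum pairwise:
9 ^ 1 = 8

8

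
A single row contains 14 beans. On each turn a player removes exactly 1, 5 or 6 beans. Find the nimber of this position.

1

Compute g(0), g(1), … for moves {1, 5, 6}:
k:     0  1  2  3  4  5  6  7  8  9 10 11 12 13 14
g(k):  0  1  0  1  0  1  2  3  2  3  2  0  1  0  1
So g(14) = 1.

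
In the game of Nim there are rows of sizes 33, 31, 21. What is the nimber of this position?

Nim-sum: 33 ⊕ 31 ⊕ 21 = 43.

43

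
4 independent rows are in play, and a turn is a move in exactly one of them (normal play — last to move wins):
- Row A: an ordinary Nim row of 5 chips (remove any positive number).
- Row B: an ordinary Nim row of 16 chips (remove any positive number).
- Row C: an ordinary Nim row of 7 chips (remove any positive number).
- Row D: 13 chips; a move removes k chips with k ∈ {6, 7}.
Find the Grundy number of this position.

Row A is a plain Nim row of size 5, so its Grundy value is 5.
Row B is a plain Nim row of size 16, so its Grundy value is 16.
Row C is a plain Nim row of size 7, so its Grundy value is 7.
For row D, compute g(0), g(1), … with moves {6, 7}:
g(0) = mex{} = 0
g(1) = mex{} = 0
g(2) = mex{} = 0
g(3) = mex{} = 0
g(4) = mex{} = 0
g(5) = mex{} = 0
g(6) = mex{0} = 1
g(7) = mex{0} = 1
g(8) = mex{0} = 1
g(9) = mex{0} = 1
g(10) = mex{0} = 1
g(11) = mex{0} = 1
g(12) = mex{0,1} = 2
g(13) = mex{1} = 0
So g(13) = 0.
By the Sprague-Grundy theorem, the Grundy value of a sum of independent games is the XOR of the component values.
Combined value = 5 XOR 16 XOR 7 XOR 0 = 18.

18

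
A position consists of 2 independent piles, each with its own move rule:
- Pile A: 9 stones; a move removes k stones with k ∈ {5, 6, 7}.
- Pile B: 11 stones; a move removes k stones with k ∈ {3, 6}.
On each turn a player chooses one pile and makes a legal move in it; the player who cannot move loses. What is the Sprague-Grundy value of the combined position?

1

For pile A, compute g(0), g(1), … with moves {5, 6, 7}:
g(0) = mex{} = 0
g(1) = mex{} = 0
g(2) = mex{} = 0
g(3) = mex{} = 0
g(4) = mex{} = 0
g(5) = mex{0} = 1
g(6) = mex{0} = 1
g(7) = mex{0} = 1
g(8) = mex{0} = 1
g(9) = mex{0} = 1
So g(9) = 1.
For pile B, compute g(0), g(1), … with moves {3, 6}:
g(0) = mex{} = 0
g(1) = mex{} = 0
g(2) = mex{} = 0
g(3) = mex{0} = 1
g(4) = mex{0} = 1
g(5) = mex{0} = 1
g(6) = mex{0,1} = 2
g(7) = mex{0,1} = 2
g(8) = mex{0,1} = 2
g(9) = mex{1,2} = 0
g(10) = mex{1,2} = 0
g(11) = mex{1,2} = 0
So g(11) = 0.
The value of a disjunctive sum is the nim-sum of the parts.
Combined value = 1 ⊕ 0 = 1.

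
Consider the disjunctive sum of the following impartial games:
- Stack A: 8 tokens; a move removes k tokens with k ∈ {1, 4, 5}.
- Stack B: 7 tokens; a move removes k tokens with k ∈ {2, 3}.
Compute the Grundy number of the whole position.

1

Build the Grundy sequence for stack A with g(k) = mex{g(k−s) : s ∈ {1, 4, 5}, s ≤ k}:
k:     0  1  2  3  4  5  6  7  8
g(k):  0  1  0  1  2  3  2  3  0
So g(8) = 0.
For stack B, compute g(0), g(1), … with moves {2, 3}:
k:     0  1  2  3  4  5  6  7
g(k):  0  0  1  1  2  0  0  1
So g(7) = 1.
The value of a disjunctive sum is the nim-sum of the parts.
Combined value = 0 ⊕ 1 = 1.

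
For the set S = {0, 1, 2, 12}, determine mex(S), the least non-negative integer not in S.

3

The values 0, 1, 2 are all present; 3 is the first non-negative integer missing from the set.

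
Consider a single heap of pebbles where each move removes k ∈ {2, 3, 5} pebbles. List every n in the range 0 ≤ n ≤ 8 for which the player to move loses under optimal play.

0, 1, 7, 8

Build the Grundy sequence with g(k) = mex{g(k−s) : s ∈ {2, 3, 5}, s ≤ k}:
k:     0  1  2  3  4  5  6  7  8
g(k):  0  0  1  1  2  2  3  0  0
The P-positions (g = 0) in 0..8 are 0, 1, 7, 8.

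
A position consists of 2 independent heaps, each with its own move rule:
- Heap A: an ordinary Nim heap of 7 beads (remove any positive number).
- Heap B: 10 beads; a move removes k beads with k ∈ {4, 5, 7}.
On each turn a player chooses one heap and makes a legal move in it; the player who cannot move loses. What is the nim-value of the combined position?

Heap A is a plain Nim heap of size 7, so its Grundy value is 7.
Build the Grundy sequence for heap B with g(k) = mex{g(k−s) : s ∈ {4, 5, 7}, s ≤ k}:
g(0) = mex{} = 0
g(1) = mex{} = 0
g(2) = mex{} = 0
g(3) = mex{} = 0
g(4) = mex{0} = 1
g(5) = mex{0} = 1
g(6) = mex{0} = 1
g(7) = mex{0} = 1
g(8) = mex{0,1} = 2
g(9) = mex{0,1} = 2
g(10) = mex{0,1} = 2
So g(10) = 2.
By the Sprague-Grundy theorem, the Grundy value of a sum of independent games is the XOR of the component values.
Combined value = 7 XOR 2 = 5.

5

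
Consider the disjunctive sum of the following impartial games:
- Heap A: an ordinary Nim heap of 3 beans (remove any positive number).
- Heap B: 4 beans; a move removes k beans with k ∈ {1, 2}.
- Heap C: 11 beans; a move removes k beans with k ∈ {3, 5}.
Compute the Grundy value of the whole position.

Heap A is a plain Nim heap of size 3, so its Grundy value is 3.
Build the Grundy sequence for heap B with g(k) = mex{g(k−s) : s ∈ {1, 2}, s ≤ k}:
k:     0  1  2  3  4
g(k):  0  1  2  0  1
So g(4) = 1.
Build the Grundy sequence for heap C with g(k) = mex{g(k−s) : s ∈ {3, 5}, s ≤ k}:
k:     0  1  2  3  4  5  6  7  8  9 10 11
g(k):  0  0  0  1  1  1  2  2  0  0  0  1
So g(11) = 1.
By the Sprague-Grundy theorem, the Grundy value of a sum of independent games is the XOR of the component values.
Combined value = 3 ⊕ 1 ⊕ 1 = 3.

3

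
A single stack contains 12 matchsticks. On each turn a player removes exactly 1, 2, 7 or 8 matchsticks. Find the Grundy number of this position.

0

Build the Grundy sequence with g(k) = mex{g(k−s) : s ∈ {1, 2, 7, 8}, s ≤ k}:
g(0) = mex{} = 0
g(1) = mex{0} = 1
g(2) = mex{0,1} = 2
g(3) = mex{1,2} = 0
g(4) = mex{0,2} = 1
g(5) = mex{0,1} = 2
g(6) = mex{1,2} = 0
g(7) = mex{0,2} = 1
g(8) = mex{0,1} = 2
g(9) = mex{1,2} = 0
g(10) = mex{0,2} = 1
g(11) = mex{0,1} = 2
g(12) = mex{1,2} = 0
So g(12) = 0.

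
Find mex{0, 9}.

0 is in the set but 1 is not, so the mex is 1.

1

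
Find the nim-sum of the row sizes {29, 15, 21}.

7

Compute the nim-sum pairwise:
29 ⊕ 15 = 18
18 ⊕ 21 = 7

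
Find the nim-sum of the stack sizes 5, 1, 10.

14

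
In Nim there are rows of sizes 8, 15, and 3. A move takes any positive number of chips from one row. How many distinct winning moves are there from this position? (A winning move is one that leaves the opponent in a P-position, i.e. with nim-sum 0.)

Bitwise XOR of the heap sizes:
  1000  (8)
  1111  (15)
  0011  (3)
  ----
  0100  (4)
The overall nim-sum is X = 4. A row of size p has a winning move iff p XOR X < p (reduce it to p XOR X).
  8: 8 XOR 4 = 12 ≥ 8 — no move.
  15: 15 XOR 4 = 11 < 15 — winning move (to 11).
  3: 3 XOR 4 = 7 ≥ 3 — no move.
That gives 1 winning move.

1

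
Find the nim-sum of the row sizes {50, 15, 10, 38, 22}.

7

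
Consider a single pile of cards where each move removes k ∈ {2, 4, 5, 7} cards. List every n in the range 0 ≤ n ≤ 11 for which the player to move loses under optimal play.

Build the Grundy sequence with g(k) = mex{g(k−s) : s ∈ {2, 4, 5, 7}, s ≤ k}:
k:     0  1  2  3  4  5  6  7  8  9 10 11
g(k):  0  0  1  1  2  2  3  3  4  0  0  1
The P-positions (g = 0) in 0..11 are 0, 1, 9, 10.

0, 1, 9, 10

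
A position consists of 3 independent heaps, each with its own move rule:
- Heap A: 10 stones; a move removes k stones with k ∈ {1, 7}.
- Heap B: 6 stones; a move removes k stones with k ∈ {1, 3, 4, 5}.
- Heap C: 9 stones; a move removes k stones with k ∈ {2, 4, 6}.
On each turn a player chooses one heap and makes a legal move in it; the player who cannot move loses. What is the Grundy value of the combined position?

Grundy values for heap A (subtraction set {1, 7}):
g(0) = mex{} = 0
g(1) = mex{0} = 1
g(2) = mex{1} = 0
g(3) = mex{0} = 1
g(4) = mex{1} = 0
g(5) = mex{0} = 1
g(6) = mex{1} = 0
g(7) = mex{0} = 1
g(8) = mex{1} = 0
g(9) = mex{0} = 1
g(10) = mex{1} = 0
So g(10) = 0.
Grundy values for heap B (subtraction set {1, 3, 4, 5}):
k:     0  1  2  3  4  5  6
g(k):  0  1  0  1  2  3  2
So g(6) = 2.
Build the Grundy sequence for heap C with g(k) = mex{g(k−s) : s ∈ {2, 4, 6}, s ≤ k}:
g(0) = mex{} = 0
g(1) = mex{} = 0
g(2) = mex{0} = 1
g(3) = mex{0} = 1
g(4) = mex{0,1} = 2
g(5) = mex{0,1} = 2
g(6) = mex{0,1,2} = 3
g(7) = mex{0,1,2} = 3
g(8) = mex{1,2,3} = 0
g(9) = mex{1,2,3} = 0
So g(9) = 0.
By the Sprague-Grundy theorem, the Grundy value of a sum of independent games is the XOR of the component values.
Combined value = 0 ⊕ 2 ⊕ 0 = 2.

2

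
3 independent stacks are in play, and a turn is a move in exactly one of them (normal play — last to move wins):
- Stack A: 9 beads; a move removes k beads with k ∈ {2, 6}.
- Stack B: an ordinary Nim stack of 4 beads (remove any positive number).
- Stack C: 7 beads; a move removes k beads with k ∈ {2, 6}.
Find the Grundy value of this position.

5

Grundy values for stack A (subtraction set {2, 6}):
g(0) = mex{} = 0
g(1) = mex{} = 0
g(2) = mex{0} = 1
g(3) = mex{0} = 1
g(4) = mex{1} = 0
g(5) = mex{1} = 0
g(6) = mex{0} = 1
g(7) = mex{0} = 1
g(8) = mex{1} = 0
g(9) = mex{1} = 0
So g(9) = 0.
Stack B is a plain Nim stack of size 4, so its Grundy value is 4.
Grundy values for stack C (subtraction set {2, 6}):
g(0) = mex{} = 0
g(1) = mex{} = 0
g(2) = mex{0} = 1
g(3) = mex{0} = 1
g(4) = mex{1} = 0
g(5) = mex{1} = 0
g(6) = mex{0} = 1
g(7) = mex{0} = 1
So g(7) = 1.
By the Sprague-Grundy theorem, the Grundy value of a sum of independent games is the XOR of the component values.
Combined value = 0 XOR 4 XOR 1 = 5.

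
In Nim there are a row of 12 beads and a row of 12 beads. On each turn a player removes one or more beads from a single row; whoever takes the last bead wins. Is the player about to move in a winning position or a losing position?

In binary:
  1100  (12)
  1100  (12)
  ----
  0000  (0)
The nim-sum is 0, so this is a P-position: the player to move is in a losing position under optimal play.

Losing position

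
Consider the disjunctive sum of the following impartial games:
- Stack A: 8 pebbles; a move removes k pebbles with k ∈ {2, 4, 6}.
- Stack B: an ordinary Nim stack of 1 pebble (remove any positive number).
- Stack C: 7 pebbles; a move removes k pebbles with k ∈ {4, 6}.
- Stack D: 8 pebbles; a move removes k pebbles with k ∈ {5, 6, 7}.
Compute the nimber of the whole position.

1

For stack A, compute g(0), g(1), … with moves {2, 4, 6}:
k:     0  1  2  3  4  5  6  7  8
g(k):  0  0  1  1  2  2  3  3  0
So g(8) = 0.
Stack B is a plain Nim stack of size 1, so its Grundy value is 1.
Grundy values for stack C (subtraction set {4, 6}):
g(0) = mex{} = 0
g(1) = mex{} = 0
g(2) = mex{} = 0
g(3) = mex{} = 0
g(4) = mex{0} = 1
g(5) = mex{0} = 1
g(6) = mex{0} = 1
g(7) = mex{0} = 1
So g(7) = 1.
For stack D, compute g(0), g(1), … with moves {5, 6, 7}:
k:     0  1  2  3  4  5  6  7  8
g(k):  0  0  0  0  0  1  1  1  1
So g(8) = 1.
By the Sprague-Grundy theorem, the Grundy value of a sum of independent games is the XOR of the component values.
Combined value = 0 XOR 1 XOR 1 XOR 1 = 1.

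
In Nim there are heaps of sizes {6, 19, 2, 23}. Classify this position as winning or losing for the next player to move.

Nim-sum: 6 ^ 19 ^ 2 ^ 23 = 0.
The nim-sum is 0, so this is a P-position: the player to move is in a losing position under optimal play.

Losing position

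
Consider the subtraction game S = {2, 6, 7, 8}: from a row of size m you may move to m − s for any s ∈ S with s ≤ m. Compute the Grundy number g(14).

0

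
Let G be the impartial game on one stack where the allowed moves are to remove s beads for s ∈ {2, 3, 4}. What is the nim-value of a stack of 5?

2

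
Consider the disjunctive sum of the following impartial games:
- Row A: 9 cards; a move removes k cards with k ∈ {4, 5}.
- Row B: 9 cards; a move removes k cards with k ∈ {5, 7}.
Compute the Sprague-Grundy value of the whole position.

Grundy values for row A (subtraction set {4, 5}):
k:     0  1  2  3  4  5  6  7  8  9
g(k):  0  0  0  0  1  1  1  1  2  0
So g(9) = 0.
Build the Grundy sequence for row B with g(k) = mex{g(k−s) : s ∈ {5, 7}, s ≤ k}:
g(0) = mex{} = 0
g(1) = mex{} = 0
g(2) = mex{} = 0
g(3) = mex{} = 0
g(4) = mex{} = 0
g(5) = mex{0} = 1
g(6) = mex{0} = 1
g(7) = mex{0} = 1
g(8) = mex{0} = 1
g(9) = mex{0} = 1
So g(9) = 1.
By the Sprague-Grundy theorem, the Grundy value of a sum of independent games is the XOR of the component values.
Combined value = 0 XOR 1 = 1.

1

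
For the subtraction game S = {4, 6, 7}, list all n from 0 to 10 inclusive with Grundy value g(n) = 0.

0, 1, 2, 3

Build the Grundy sequence with g(k) = mex{g(k−s) : s ∈ {4, 6, 7}, s ≤ k}:
k:     0  1  2  3  4  5  6  7  8  9 10
g(k):  0  0  0  0  1  1  1  1  2  2  2
The P-positions (g = 0) in 0..10 are 0, 1, 2, 3.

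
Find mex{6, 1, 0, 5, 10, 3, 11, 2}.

4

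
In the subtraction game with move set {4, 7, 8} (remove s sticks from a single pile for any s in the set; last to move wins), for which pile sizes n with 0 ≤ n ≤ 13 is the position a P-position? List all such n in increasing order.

Build the Grundy sequence with g(k) = mex{g(k−s) : s ∈ {4, 7, 8}, s ≤ k}:
g(0) = mex{} = 0
g(1) = mex{} = 0
g(2) = mex{} = 0
g(3) = mex{} = 0
g(4) = mex{0} = 1
g(5) = mex{0} = 1
g(6) = mex{0} = 1
g(7) = mex{0} = 1
g(8) = mex{0,1} = 2
g(9) = mex{0,1} = 2
g(10) = mex{0,1} = 2
g(11) = mex{0,1} = 2
g(12) = mex{1,2} = 0
g(13) = mex{1,2} = 0
The P-positions (g = 0) in 0..13 are 0, 1, 2, 3, 12, 13.

0, 1, 2, 3, 12, 13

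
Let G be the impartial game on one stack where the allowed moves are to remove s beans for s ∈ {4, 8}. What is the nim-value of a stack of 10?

Grundy values for subtraction set {4, 8}:
k:     0  1  2  3  4  5  6  7  8  9 10
g(k):  0  0  0  0  1  1  1  1  2  2  2
So g(10) = 2.

2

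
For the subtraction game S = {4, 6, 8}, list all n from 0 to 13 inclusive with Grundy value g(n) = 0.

Compute g(0), g(1), … for moves {4, 6, 8}:
g(0) = mex{} = 0
g(1) = mex{} = 0
g(2) = mex{} = 0
g(3) = mex{} = 0
g(4) = mex{0} = 1
g(5) = mex{0} = 1
g(6) = mex{0} = 1
g(7) = mex{0} = 1
g(8) = mex{0,1} = 2
g(9) = mex{0,1} = 2
g(10) = mex{0,1} = 2
g(11) = mex{0,1} = 2
g(12) = mex{1,2} = 0
g(13) = mex{1,2} = 0
The P-positions (g = 0) in 0..13 are 0, 1, 2, 3, 12, 13.

0, 1, 2, 3, 12, 13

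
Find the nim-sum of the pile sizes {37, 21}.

48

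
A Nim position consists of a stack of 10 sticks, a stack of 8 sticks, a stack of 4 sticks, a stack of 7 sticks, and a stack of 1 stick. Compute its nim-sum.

0

Compute the nim-sum pairwise:
10 ⊕ 8 = 2
2 ⊕ 4 = 6
6 ⊕ 7 = 1
1 ⊕ 1 = 0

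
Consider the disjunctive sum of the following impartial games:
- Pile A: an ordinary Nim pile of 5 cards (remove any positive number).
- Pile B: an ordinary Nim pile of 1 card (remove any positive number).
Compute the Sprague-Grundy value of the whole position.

4

Pile A is a plain Nim pile of size 5, so its Grundy value is 5.
Pile B is a plain Nim pile of size 1, so its Grundy value is 1.
By the Sprague-Grundy theorem, the Grundy value of a sum of independent games is the XOR of the component values.
Combined value = 5 ⊕ 1 = 4.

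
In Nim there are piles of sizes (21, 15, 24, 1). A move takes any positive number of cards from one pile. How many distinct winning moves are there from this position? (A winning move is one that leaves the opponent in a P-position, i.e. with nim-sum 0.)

1

Compute the nim-sum pairwise:
21 ⊕ 15 = 26
26 ⊕ 24 = 2
2 ⊕ 1 = 3
The overall nim-sum is X = 3. A pile of size p has a winning move iff p XOR X < p (reduce it to p XOR X).
  21: 21 XOR 3 = 22 ≥ 21 — no move.
  15: 15 XOR 3 = 12 < 15 — winning move (to 12).
  24: 24 XOR 3 = 27 ≥ 24 — no move.
  1: 1 XOR 3 = 2 ≥ 1 — no move.
That gives 1 winning move.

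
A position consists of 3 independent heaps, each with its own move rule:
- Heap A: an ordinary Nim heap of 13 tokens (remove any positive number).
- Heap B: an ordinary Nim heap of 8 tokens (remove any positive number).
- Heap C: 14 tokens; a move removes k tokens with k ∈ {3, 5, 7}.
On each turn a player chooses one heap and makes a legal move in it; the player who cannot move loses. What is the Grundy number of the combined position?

Heap A is a plain Nim heap of size 13, so its Grundy value is 13.
Heap B is a plain Nim heap of size 8, so its Grundy value is 8.
For heap C, compute g(0), g(1), … with moves {3, 5, 7}:
g(0) = mex{} = 0
g(1) = mex{} = 0
g(2) = mex{} = 0
g(3) = mex{0} = 1
g(4) = mex{0} = 1
g(5) = mex{0} = 1
g(6) = mex{0,1} = 2
g(7) = mex{0,1} = 2
g(8) = mex{0,1} = 2
g(9) = mex{0,1,2} = 3
g(10) = mex{1,2} = 0
g(11) = mex{1,2} = 0
g(12) = mex{1,2,3} = 0
g(13) = mex{0,2} = 1
g(14) = mex{0,2,3} = 1
So g(14) = 1.
The value of a disjunctive sum is the nim-sum of the parts.
Combined value = 13 XOR 8 XOR 1 = 4.

4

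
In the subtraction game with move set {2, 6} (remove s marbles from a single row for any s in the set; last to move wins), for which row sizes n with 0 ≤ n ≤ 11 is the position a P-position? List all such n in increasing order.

0, 1, 4, 5, 8, 9

Build the Grundy sequence with g(k) = mex{g(k−s) : s ∈ {2, 6}, s ≤ k}:
g(0) = mex{} = 0
g(1) = mex{} = 0
g(2) = mex{0} = 1
g(3) = mex{0} = 1
g(4) = mex{1} = 0
g(5) = mex{1} = 0
g(6) = mex{0} = 1
g(7) = mex{0} = 1
g(8) = mex{1} = 0
g(9) = mex{1} = 0
g(10) = mex{0} = 1
g(11) = mex{0} = 1
The P-positions (g = 0) in 0..11 are 0, 1, 4, 5, 8, 9.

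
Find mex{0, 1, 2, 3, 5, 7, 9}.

4

The values 0, 1, 2, 3 are all present; 4 is the first non-negative integer missing from the set.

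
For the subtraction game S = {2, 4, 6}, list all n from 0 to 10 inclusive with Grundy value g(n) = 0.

0, 1, 8, 9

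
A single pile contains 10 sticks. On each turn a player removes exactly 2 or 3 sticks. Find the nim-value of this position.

Compute g(0), g(1), … for moves {2, 3}:
k:     0  1  2  3  4  5  6  7  8  9 10
g(k):  0  0  1  1  2  0  0  1  1  2  0
So g(10) = 0.

0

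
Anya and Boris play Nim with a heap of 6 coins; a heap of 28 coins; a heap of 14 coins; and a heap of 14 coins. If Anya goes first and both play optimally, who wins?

Anya wins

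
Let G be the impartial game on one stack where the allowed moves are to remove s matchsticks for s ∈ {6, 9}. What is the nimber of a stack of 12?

Build the Grundy sequence with g(k) = mex{g(k−s) : s ∈ {6, 9}, s ≤ k}:
k:     0  1  2  3  4  5  6  7  8  9 10 11 12
g(k):  0  0  0  0  0  0  1  1  1  1  1  1  2
So g(12) = 2.

2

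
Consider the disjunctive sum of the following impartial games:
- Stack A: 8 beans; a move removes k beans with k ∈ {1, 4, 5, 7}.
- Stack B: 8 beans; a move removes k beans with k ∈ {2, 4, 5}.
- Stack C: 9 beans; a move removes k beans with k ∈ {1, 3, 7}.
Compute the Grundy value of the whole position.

1

Build the Grundy sequence for stack A with g(k) = mex{g(k−s) : s ∈ {1, 4, 5, 7}, s ≤ k}:
g(0) = mex{} = 0
g(1) = mex{0} = 1
g(2) = mex{1} = 0
g(3) = mex{0} = 1
g(4) = mex{0,1} = 2
g(5) = mex{0,1,2} = 3
g(6) = mex{0,1,3} = 2
g(7) = mex{0,1,2} = 3
g(8) = mex{1,2,3} = 0
So g(8) = 0.
For stack B, compute g(0), g(1), … with moves {2, 4, 5}:
g(0) = mex{} = 0
g(1) = mex{} = 0
g(2) = mex{0} = 1
g(3) = mex{0} = 1
g(4) = mex{0,1} = 2
g(5) = mex{0,1} = 2
g(6) = mex{0,1,2} = 3
g(7) = mex{1,2} = 0
g(8) = mex{1,2,3} = 0
So g(8) = 0.
Grundy values for stack C (subtraction set {1, 3, 7}):
k:     0  1  2  3  4  5  6  7  8  9
g(k):  0  1  0  1  0  1  0  1  0  1
So g(9) = 1.
By the Sprague-Grundy theorem, the Grundy value of a sum of independent games is the XOR of the component values.
Combined value = 0 ⊕ 0 ⊕ 1 = 1.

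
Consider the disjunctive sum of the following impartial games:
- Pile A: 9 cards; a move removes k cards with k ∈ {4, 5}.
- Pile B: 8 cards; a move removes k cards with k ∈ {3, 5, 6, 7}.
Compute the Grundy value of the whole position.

2

Build the Grundy sequence for pile A with g(k) = mex{g(k−s) : s ∈ {4, 5}, s ≤ k}:
g(0) = mex{} = 0
g(1) = mex{} = 0
g(2) = mex{} = 0
g(3) = mex{} = 0
g(4) = mex{0} = 1
g(5) = mex{0} = 1
g(6) = mex{0} = 1
g(7) = mex{0} = 1
g(8) = mex{0,1} = 2
g(9) = mex{1} = 0
So g(9) = 0.
Build the Grundy sequence for pile B with g(k) = mex{g(k−s) : s ∈ {3, 5, 6, 7}, s ≤ k}:
k:     0  1  2  3  4  5  6  7  8
g(k):  0  0  0  1  1  1  2  2  2
So g(8) = 2.
By the Sprague-Grundy theorem, the Grundy value of a sum of independent games is the XOR of the component values.
Combined value = 0 XOR 2 = 2.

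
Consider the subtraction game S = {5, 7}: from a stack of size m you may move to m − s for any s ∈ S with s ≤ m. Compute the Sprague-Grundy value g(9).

Build the Grundy sequence with g(k) = mex{g(k−s) : s ∈ {5, 7}, s ≤ k}:
g(0) = mex{} = 0
g(1) = mex{} = 0
g(2) = mex{} = 0
g(3) = mex{} = 0
g(4) = mex{} = 0
g(5) = mex{0} = 1
g(6) = mex{0} = 1
g(7) = mex{0} = 1
g(8) = mex{0} = 1
g(9) = mex{0} = 1
So g(9) = 1.

1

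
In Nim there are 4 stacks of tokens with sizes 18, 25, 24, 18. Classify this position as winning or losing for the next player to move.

In binary:
  10010  (18)
  11001  (25)
  11000  (24)
  10010  (18)
  -----
  00001  (1)
The nim-sum is 1 ≠ 0, so this is an N-position: the player to move can win.

Winning position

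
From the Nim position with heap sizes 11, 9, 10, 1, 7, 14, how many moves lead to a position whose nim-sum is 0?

0

Compute the nim-sum pairwise:
11 XOR 9 = 2
2 XOR 10 = 8
8 XOR 1 = 9
9 XOR 7 = 14
14 XOR 14 = 0
The nim-sum is already 0, so every move leaves a nonzero nim-sum — there are no winning moves.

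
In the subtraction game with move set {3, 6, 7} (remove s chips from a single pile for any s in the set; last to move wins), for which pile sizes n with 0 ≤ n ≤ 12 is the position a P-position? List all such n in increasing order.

0, 1, 2, 10, 11, 12

Build the Grundy sequence with g(k) = mex{g(k−s) : s ∈ {3, 6, 7}, s ≤ k}:
g(0) = mex{} = 0
g(1) = mex{} = 0
g(2) = mex{} = 0
g(3) = mex{0} = 1
g(4) = mex{0} = 1
g(5) = mex{0} = 1
g(6) = mex{0,1} = 2
g(7) = mex{0,1} = 2
g(8) = mex{0,1} = 2
g(9) = mex{0,1,2} = 3
g(10) = mex{1,2} = 0
g(11) = mex{1,2} = 0
g(12) = mex{1,2,3} = 0
The P-positions (g = 0) in 0..12 are 0, 1, 2, 10, 11, 12.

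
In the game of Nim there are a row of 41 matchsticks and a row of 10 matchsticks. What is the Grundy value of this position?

35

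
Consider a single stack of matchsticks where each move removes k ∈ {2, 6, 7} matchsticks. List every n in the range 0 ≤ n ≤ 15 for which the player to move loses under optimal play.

Build the Grundy sequence with g(k) = mex{g(k−s) : s ∈ {2, 6, 7}, s ≤ k}:
k:     0  1  2  3  4  5  6  7  8  9 10 11 12 13 14 15
g(k):  0  0  1  1  0  0  1  1  2  0  3  1  2  0  0  1
The P-positions (g = 0) in 0..15 are 0, 1, 4, 5, 9, 13, 14.

0, 1, 4, 5, 9, 13, 14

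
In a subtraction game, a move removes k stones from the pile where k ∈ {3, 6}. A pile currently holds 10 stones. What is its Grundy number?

0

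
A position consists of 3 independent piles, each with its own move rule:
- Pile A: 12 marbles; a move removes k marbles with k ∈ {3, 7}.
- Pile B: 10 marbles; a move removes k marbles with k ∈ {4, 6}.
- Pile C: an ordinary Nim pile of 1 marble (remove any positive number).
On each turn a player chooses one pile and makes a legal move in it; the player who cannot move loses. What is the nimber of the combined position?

1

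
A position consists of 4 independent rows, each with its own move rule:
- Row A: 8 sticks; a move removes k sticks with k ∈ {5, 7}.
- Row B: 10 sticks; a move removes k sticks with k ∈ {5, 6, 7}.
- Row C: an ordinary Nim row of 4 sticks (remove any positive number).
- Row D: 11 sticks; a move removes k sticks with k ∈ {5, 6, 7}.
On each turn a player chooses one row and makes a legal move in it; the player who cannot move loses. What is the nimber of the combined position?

5

For row A, compute g(0), g(1), … with moves {5, 7}:
k:     0  1  2  3  4  5  6  7  8
g(k):  0  0  0  0  0  1  1  1  1
So g(8) = 1.
Build the Grundy sequence for row B with g(k) = mex{g(k−s) : s ∈ {5, 6, 7}, s ≤ k}:
k:     0  1  2  3  4  5  6  7  8  9 10
g(k):  0  0  0  0  0  1  1  1  1  1  2
So g(10) = 2.
Row C is a plain Nim row of size 4, so its Grundy value is 4.
Build the Grundy sequence for row D with g(k) = mex{g(k−s) : s ∈ {5, 6, 7}, s ≤ k}:
k:     0  1  2  3  4  5  6  7  8  9 10 11
g(k):  0  0  0  0  0  1  1  1  1  1  2  2
So g(11) = 2.
The value of a disjunctive sum is the nim-sum of the parts.
Combined value = 1 ⊕ 2 ⊕ 4 ⊕ 2 = 5.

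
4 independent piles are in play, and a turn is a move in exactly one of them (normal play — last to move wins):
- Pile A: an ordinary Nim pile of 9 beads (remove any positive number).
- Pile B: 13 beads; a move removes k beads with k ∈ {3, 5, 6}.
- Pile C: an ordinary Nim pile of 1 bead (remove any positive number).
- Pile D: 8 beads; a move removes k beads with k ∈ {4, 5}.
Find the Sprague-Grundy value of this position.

Pile A is a plain Nim pile of size 9, so its Grundy value is 9.
For pile B, compute g(0), g(1), … with moves {3, 5, 6}:
k:     0  1  2  3  4  5  6  7  8  9 10 11 12 13
g(k):  0  0  0  1  1  1  2  2  2  0  0  0  1  1
So g(13) = 1.
Pile C is a plain Nim pile of size 1, so its Grundy value is 1.
For pile D, compute g(0), g(1), … with moves {4, 5}:
g(0) = mex{} = 0
g(1) = mex{} = 0
g(2) = mex{} = 0
g(3) = mex{} = 0
g(4) = mex{0} = 1
g(5) = mex{0} = 1
g(6) = mex{0} = 1
g(7) = mex{0} = 1
g(8) = mex{0,1} = 2
So g(8) = 2.
By the Sprague-Grundy theorem, the Grundy value of a sum of independent games is the XOR of the component values.
Combined value = 9 XOR 1 XOR 1 XOR 2 = 11.

11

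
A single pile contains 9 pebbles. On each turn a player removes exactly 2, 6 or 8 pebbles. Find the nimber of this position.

Grundy values for subtraction set {2, 6, 8}:
k:     0  1  2  3  4  5  6  7  8  9
g(k):  0  0  1  1  0  0  1  1  2  2
So g(9) = 2.

2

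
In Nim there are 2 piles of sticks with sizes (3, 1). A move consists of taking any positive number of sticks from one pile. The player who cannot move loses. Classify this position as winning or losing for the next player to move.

Winning position

Compute the nim-sum pairwise:
3 ^ 1 = 2
The nim-sum is 2 ≠ 0, so this is an N-position: the player to move can win.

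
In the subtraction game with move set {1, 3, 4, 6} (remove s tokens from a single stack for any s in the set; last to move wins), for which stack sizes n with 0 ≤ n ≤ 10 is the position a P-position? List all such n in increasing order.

0, 2, 7, 9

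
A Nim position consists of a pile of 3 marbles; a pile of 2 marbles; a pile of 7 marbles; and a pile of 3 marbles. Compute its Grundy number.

Bitwise XOR of the heap sizes:
  011  (3)
  010  (2)
  111  (7)
  011  (3)
  ---
  101  (5)

5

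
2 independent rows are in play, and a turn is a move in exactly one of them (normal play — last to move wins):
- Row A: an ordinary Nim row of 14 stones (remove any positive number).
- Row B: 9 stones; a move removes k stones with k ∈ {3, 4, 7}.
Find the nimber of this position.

13

Row A is a plain Nim row of size 14, so its Grundy value is 14.
For row B, compute g(0), g(1), … with moves {3, 4, 7}:
k:     0  1  2  3  4  5  6  7  8  9
g(k):  0  0  0  1  1  1  2  2  2  3
So g(9) = 3.
By the Sprague-Grundy theorem, the Grundy value of a sum of independent games is the XOR of the component values.
Combined value = 14 ⊕ 3 = 13.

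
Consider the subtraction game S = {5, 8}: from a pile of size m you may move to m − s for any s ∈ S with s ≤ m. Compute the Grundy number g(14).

Grundy values for subtraction set {5, 8}:
g(0) = mex{} = 0
g(1) = mex{} = 0
g(2) = mex{} = 0
g(3) = mex{} = 0
g(4) = mex{} = 0
g(5) = mex{0} = 1
g(6) = mex{0} = 1
g(7) = mex{0} = 1
g(8) = mex{0} = 1
g(9) = mex{0} = 1
g(10) = mex{0,1} = 2
g(11) = mex{0,1} = 2
g(12) = mex{0,1} = 2
g(13) = mex{1} = 0
g(14) = mex{1} = 0
So g(14) = 0.

0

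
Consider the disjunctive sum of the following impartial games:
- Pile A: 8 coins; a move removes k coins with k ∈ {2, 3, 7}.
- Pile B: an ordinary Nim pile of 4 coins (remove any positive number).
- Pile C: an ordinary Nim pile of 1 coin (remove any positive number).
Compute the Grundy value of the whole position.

Grundy values for pile A (subtraction set {2, 3, 7}):
k:     0  1  2  3  4  5  6  7  8
g(k):  0  0  1  1  2  0  0  1  1
So g(8) = 1.
Pile B is a plain Nim pile of size 4, so its Grundy value is 4.
Pile C is a plain Nim pile of size 1, so its Grundy value is 1.
By the Sprague-Grundy theorem, the Grundy value of a sum of independent games is the XOR of the component values.
Combined value = 1 ⊕ 4 ⊕ 1 = 4.

4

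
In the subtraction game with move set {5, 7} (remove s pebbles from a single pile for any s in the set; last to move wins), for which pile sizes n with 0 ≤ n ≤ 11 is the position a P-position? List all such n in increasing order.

0, 1, 2, 3, 4

Build the Grundy sequence with g(k) = mex{g(k−s) : s ∈ {5, 7}, s ≤ k}:
g(0) = mex{} = 0
g(1) = mex{} = 0
g(2) = mex{} = 0
g(3) = mex{} = 0
g(4) = mex{} = 0
g(5) = mex{0} = 1
g(6) = mex{0} = 1
g(7) = mex{0} = 1
g(8) = mex{0} = 1
g(9) = mex{0} = 1
g(10) = mex{0,1} = 2
g(11) = mex{0,1} = 2
The P-positions (g = 0) in 0..11 are 0, 1, 2, 3, 4.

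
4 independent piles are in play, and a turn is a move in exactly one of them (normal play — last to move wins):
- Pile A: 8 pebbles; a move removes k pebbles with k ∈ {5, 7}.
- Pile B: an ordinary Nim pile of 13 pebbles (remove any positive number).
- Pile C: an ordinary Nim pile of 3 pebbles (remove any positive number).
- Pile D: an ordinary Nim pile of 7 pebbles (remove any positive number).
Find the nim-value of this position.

Build the Grundy sequence for pile A with g(k) = mex{g(k−s) : s ∈ {5, 7}, s ≤ k}:
k:     0  1  2  3  4  5  6  7  8
g(k):  0  0  0  0  0  1  1  1  1
So g(8) = 1.
Pile B is a plain Nim pile of size 13, so its Grundy value is 13.
Pile C is a plain Nim pile of size 3, so its Grundy value is 3.
Pile D is a plain Nim pile of size 7, so its Grundy value is 7.
The value of a disjunctive sum is the nim-sum of the parts.
Combined value = 1 XOR 13 XOR 3 XOR 7 = 8.

8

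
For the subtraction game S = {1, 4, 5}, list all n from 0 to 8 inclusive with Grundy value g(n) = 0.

Grundy values for subtraction set {1, 4, 5}:
k:     0  1  2  3  4  5  6  7  8
g(k):  0  1  0  1  2  3  2  3  0
The P-positions (g = 0) in 0..8 are 0, 2, 8.

0, 2, 8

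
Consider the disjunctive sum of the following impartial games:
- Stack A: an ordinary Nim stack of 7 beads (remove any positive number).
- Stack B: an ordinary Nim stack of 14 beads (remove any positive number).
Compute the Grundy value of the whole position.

9

Stack A is a plain Nim stack of size 7, so its Grundy value is 7.
Stack B is a plain Nim stack of size 14, so its Grundy value is 14.
The value of a disjunctive sum is the nim-sum of the parts.
Combined value = 7 XOR 14 = 9.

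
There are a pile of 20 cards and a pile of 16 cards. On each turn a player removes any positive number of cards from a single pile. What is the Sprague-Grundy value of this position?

Nim-sum: 20 ^ 16 = 4.

4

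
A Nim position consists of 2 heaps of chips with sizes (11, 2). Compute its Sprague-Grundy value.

Compute the nim-sum pairwise:
11 XOR 2 = 9

9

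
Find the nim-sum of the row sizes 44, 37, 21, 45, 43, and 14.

In binary:
  101100  (44)
  100101  (37)
  010101  (21)
  101101  (45)
  101011  (43)
  001110  (14)
  ------
  010100  (20)

20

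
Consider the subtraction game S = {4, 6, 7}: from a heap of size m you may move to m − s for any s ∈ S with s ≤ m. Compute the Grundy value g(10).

2

Grundy values for subtraction set {4, 6, 7}:
k:     0  1  2  3  4  5  6  7  8  9 10
g(k):  0  0  0  0  1  1  1  1  2  2  2
So g(10) = 2.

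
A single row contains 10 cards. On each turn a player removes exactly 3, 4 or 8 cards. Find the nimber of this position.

1

Grundy values for subtraction set {3, 4, 8}:
k:     0  1  2  3  4  5  6  7  8  9 10
g(k):  0  0  0  1  1  1  2  0  2  3  1
So g(10) = 1.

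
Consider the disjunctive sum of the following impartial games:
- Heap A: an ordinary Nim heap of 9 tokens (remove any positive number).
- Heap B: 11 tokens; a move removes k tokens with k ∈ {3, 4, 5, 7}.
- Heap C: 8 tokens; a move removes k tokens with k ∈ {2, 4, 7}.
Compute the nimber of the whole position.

8

Heap A is a plain Nim heap of size 9, so its Grundy value is 9.
For heap B, compute g(0), g(1), … with moves {3, 4, 5, 7}:
g(0) = mex{} = 0
g(1) = mex{} = 0
g(2) = mex{} = 0
g(3) = mex{0} = 1
g(4) = mex{0} = 1
g(5) = mex{0} = 1
g(6) = mex{0,1} = 2
g(7) = mex{0,1} = 2
g(8) = mex{0,1} = 2
g(9) = mex{0,1,2} = 3
g(10) = mex{1,2} = 0
g(11) = mex{1,2} = 0
So g(11) = 0.
For heap C, compute g(0), g(1), … with moves {2, 4, 7}:
k:     0  1  2  3  4  5  6  7  8
g(k):  0  0  1  1  2  2  0  3  1
So g(8) = 1.
By the Sprague-Grundy theorem, the Grundy value of a sum of independent games is the XOR of the component values.
Combined value = 9 ⊕ 0 ⊕ 1 = 8.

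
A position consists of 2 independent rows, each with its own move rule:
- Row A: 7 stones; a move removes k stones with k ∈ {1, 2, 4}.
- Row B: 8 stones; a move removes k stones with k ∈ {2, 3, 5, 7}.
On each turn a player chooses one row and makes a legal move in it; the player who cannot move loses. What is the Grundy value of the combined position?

5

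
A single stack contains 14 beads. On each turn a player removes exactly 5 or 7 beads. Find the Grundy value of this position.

0

Build the Grundy sequence with g(k) = mex{g(k−s) : s ∈ {5, 7}, s ≤ k}:
k:     0  1  2  3  4  5  6  7  8  9 10 11 12 13 14
g(k):  0  0  0  0  0  1  1  1  1  1  2  2  0  0  0
So g(14) = 0.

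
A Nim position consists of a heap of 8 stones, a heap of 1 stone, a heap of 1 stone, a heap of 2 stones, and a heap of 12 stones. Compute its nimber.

6

Compute the nim-sum pairwise:
8 ^ 1 = 9
9 ^ 1 = 8
8 ^ 2 = 10
10 ^ 12 = 6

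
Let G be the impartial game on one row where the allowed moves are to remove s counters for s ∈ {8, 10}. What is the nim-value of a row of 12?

Grundy values for subtraction set {8, 10}:
g(0) = mex{} = 0
g(1) = mex{} = 0
g(2) = mex{} = 0
g(3) = mex{} = 0
g(4) = mex{} = 0
g(5) = mex{} = 0
g(6) = mex{} = 0
g(7) = mex{} = 0
g(8) = mex{0} = 1
g(9) = mex{0} = 1
g(10) = mex{0} = 1
g(11) = mex{0} = 1
g(12) = mex{0} = 1
So g(12) = 1.

1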